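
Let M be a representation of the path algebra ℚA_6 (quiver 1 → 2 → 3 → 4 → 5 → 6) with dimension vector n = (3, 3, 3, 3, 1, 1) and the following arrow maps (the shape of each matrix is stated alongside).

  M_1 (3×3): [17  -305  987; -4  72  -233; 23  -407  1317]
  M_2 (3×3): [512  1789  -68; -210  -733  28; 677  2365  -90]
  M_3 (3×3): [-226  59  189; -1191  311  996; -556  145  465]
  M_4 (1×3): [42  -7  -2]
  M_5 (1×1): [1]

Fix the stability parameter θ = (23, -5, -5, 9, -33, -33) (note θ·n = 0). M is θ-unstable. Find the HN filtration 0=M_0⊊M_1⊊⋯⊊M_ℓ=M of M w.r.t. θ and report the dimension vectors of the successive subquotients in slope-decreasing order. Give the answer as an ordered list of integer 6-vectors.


Interval decomposition of M: I[1,1], I[1,4], I[1,6], I[2,3], I[4,4].
HN type (ℓ=5): μ^(1)=23; μ^(2)=9; μ^(3)=13/3; μ^(4)=-5; μ^(5)=-22/3

((1, 0, 0, 0, 0, 0); (0, 0, 0, 2, 0, 0); (1, 1, 1, 0, 0, 0); (0, 1, 1, 0, 0, 0); (1, 1, 1, 1, 1, 1))


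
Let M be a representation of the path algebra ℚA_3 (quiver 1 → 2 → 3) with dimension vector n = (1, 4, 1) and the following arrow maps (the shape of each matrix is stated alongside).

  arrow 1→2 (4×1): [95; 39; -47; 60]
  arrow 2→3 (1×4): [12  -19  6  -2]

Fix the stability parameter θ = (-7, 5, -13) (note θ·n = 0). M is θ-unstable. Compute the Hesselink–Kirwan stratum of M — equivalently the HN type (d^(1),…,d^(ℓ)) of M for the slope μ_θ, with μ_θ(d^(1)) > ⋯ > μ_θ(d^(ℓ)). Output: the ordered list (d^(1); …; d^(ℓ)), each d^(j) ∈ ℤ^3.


Interval decomposition of M: I[1,3], I[2,2]^3.
HN type (ℓ=3): μ^(1)=5; μ^(2)=-4; μ^(3)=-7

((0, 3, 0); (0, 1, 1); (1, 0, 0))


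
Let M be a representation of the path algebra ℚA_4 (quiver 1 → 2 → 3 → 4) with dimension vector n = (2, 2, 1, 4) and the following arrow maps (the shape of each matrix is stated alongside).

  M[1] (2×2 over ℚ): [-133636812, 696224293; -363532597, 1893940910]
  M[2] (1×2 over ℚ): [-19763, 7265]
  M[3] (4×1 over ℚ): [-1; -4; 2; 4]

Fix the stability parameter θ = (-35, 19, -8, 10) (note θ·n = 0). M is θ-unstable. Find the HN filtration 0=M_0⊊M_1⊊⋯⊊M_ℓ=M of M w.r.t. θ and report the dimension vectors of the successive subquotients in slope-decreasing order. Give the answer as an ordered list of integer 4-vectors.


Barcode: M ≅ I[1,2], I[1,4], I[4,4]^3. HN layers by μ_θ (4 steps, strictly decreasing):
  μ^(1)=19; μ^(2)=10; μ^(3)=11/2; μ^(4)=-35

((0, 1, 0, 0); (0, 0, 0, 4); (0, 1, 1, 0); (2, 0, 0, 0))


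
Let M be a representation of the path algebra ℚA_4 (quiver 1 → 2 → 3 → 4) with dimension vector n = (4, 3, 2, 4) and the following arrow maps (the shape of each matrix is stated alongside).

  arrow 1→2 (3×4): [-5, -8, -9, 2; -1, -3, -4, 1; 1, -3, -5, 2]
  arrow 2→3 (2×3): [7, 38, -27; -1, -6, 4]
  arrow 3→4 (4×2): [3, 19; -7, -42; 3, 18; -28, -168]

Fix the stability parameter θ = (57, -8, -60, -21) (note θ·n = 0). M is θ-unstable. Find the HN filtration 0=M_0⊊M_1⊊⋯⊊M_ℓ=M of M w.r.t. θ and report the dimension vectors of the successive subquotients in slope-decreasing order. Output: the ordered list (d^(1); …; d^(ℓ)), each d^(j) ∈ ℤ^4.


Via rank(M_{q-1}∘⋯∘M_p): M ≅ I[1,1], I[1,2], I[1,4]^2, I[4,4]^2.
μ_θ-semistable layers: μ^(1)=57; μ^(2)=49/2; μ^(3)=-8; μ^(4)=-21

((1, 0, 0, 0); (1, 1, 0, 0); (2, 2, 2, 2); (0, 0, 0, 2))


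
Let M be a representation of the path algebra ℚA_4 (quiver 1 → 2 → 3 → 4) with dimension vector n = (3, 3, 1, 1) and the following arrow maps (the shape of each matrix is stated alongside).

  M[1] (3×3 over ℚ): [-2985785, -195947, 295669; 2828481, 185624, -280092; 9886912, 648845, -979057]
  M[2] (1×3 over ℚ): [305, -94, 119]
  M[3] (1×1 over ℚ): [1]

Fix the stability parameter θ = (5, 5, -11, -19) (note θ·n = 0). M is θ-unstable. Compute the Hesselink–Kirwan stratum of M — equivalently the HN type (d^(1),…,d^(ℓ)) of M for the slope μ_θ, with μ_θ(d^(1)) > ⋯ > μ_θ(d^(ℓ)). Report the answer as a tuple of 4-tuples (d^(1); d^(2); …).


Barcode: M ≅ I[1,2]^2, I[1,4]. HN layers by μ_θ (2 steps, strictly decreasing):
  μ^(1)=5; μ^(2)=-5

((2, 2, 0, 0); (1, 1, 1, 1))


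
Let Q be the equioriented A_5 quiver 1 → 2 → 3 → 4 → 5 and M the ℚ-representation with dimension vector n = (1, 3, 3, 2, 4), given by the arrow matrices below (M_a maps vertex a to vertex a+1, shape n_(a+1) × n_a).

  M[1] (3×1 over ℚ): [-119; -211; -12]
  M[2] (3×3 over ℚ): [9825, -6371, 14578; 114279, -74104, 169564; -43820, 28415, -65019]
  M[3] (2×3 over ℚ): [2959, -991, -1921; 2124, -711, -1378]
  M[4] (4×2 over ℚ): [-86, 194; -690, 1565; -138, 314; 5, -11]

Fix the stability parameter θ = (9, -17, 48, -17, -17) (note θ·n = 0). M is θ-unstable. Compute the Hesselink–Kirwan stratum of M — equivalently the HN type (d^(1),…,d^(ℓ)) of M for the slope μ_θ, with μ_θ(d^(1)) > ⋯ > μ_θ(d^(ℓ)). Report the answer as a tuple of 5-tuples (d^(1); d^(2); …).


Barcode: M ≅ I[1,5], I[2,3], I[2,5], I[5,5]^2. HN layers by μ_θ (4 steps, strictly decreasing):
  μ^(1)=48; μ^(2)=14/3; μ^(3)=-4; μ^(4)=-17

((0, 0, 1, 0, 0); (0, 0, 2, 2, 2); (1, 1, 0, 0, 0); (0, 2, 0, 0, 2))


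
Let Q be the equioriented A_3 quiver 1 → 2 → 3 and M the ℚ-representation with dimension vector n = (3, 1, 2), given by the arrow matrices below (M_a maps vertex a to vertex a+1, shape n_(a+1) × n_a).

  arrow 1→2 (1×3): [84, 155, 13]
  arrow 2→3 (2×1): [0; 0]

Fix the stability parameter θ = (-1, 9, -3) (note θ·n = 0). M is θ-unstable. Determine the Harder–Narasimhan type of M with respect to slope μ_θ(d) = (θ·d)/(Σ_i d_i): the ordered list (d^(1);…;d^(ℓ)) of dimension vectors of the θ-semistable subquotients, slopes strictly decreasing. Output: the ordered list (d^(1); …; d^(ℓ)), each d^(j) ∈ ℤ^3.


Interval decomposition of M: I[1,1]^2, I[1,2], I[3,3]^2.
HN type (ℓ=3): μ^(1)=9; μ^(2)=-1; μ^(3)=-3

((0, 1, 0); (3, 0, 0); (0, 0, 2))


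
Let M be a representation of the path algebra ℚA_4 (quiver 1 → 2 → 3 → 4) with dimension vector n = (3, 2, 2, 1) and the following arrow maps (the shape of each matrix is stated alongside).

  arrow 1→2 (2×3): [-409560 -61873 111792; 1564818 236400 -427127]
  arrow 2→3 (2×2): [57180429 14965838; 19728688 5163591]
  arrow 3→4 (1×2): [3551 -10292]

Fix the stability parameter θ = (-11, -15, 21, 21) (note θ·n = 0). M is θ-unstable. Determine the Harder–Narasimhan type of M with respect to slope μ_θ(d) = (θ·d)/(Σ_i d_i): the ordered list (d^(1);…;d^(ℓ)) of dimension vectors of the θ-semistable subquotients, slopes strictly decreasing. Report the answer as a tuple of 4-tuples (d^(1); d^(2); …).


Via rank(M_{q-1}∘⋯∘M_p): M ≅ I[1,1], I[1,3], I[1,4].
μ_θ-semistable layers: μ^(1)=21; μ^(2)=-11; μ^(3)=-13

((0, 0, 2, 1); (1, 0, 0, 0); (2, 2, 0, 0))


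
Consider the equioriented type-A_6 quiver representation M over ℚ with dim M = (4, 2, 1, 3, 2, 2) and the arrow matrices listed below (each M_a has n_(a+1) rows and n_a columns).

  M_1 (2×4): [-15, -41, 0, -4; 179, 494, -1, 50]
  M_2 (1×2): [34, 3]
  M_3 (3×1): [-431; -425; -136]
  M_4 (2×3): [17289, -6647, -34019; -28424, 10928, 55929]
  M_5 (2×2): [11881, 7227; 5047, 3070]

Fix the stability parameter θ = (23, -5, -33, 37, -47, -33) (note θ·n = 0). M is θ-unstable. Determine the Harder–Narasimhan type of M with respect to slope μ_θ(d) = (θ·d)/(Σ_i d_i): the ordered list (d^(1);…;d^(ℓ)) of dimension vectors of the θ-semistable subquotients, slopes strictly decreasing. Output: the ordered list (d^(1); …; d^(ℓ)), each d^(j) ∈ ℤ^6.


Via rank(M_{q-1}∘⋯∘M_p): M ≅ I[1,1]^2, I[1,2], I[1,4], I[4,6]^2.
μ_θ-semistable layers: μ^(1)=37; μ^(2)=23; μ^(3)=9; μ^(4)=-5; μ^(5)=-43/3

((0, 0, 0, 1, 0, 0); (2, 0, 0, 0, 0, 0); (1, 1, 0, 0, 0, 0); (1, 1, 1, 0, 0, 0); (0, 0, 0, 2, 2, 2))


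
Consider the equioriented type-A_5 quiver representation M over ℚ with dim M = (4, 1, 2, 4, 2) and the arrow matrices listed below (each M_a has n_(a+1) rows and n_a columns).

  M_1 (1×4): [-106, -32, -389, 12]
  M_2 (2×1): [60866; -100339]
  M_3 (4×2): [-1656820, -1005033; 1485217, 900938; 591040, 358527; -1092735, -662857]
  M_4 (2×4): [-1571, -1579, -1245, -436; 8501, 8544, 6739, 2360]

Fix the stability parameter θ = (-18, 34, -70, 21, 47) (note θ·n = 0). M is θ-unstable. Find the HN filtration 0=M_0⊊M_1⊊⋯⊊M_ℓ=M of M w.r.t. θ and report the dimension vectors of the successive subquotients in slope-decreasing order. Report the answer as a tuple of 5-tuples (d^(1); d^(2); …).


Interval decomposition of M: I[1,1]^3, I[1,4], I[3,5], I[4,4], I[4,5].
HN type (ℓ=4): μ^(1)=47; μ^(2)=21; μ^(3)=-18; μ^(4)=-70

((0, 0, 0, 0, 2); (0, 0, 0, 4, 0); (4, 1, 1, 0, 0); (0, 0, 1, 0, 0))


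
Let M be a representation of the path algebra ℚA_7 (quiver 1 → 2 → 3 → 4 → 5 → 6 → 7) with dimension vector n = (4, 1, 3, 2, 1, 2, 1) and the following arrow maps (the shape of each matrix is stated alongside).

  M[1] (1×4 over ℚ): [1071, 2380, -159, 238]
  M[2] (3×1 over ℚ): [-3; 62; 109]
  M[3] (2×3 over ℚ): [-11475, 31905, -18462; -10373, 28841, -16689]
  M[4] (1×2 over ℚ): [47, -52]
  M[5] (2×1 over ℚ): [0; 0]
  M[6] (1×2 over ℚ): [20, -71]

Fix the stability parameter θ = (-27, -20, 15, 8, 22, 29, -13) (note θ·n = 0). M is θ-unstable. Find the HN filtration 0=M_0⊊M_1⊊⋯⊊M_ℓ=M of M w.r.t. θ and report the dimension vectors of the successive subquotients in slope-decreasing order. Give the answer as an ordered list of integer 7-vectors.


Interval decomposition of M: I[1,1]^3, I[1,5], I[3,3], I[3,4], I[6,6], I[6,7].
HN type (ℓ=7): μ^(1)=29; μ^(2)=22; μ^(3)=15; μ^(4)=23/2; μ^(5)=8; μ^(6)=-20; μ^(7)=-27

((0, 0, 0, 0, 0, 1, 0); (0, 0, 0, 0, 1, 0, 0); (0, 0, 1, 0, 0, 0, 0); (0, 0, 2, 2, 0, 0, 0); (0, 0, 0, 0, 0, 1, 1); (0, 1, 0, 0, 0, 0, 0); (4, 0, 0, 0, 0, 0, 0))


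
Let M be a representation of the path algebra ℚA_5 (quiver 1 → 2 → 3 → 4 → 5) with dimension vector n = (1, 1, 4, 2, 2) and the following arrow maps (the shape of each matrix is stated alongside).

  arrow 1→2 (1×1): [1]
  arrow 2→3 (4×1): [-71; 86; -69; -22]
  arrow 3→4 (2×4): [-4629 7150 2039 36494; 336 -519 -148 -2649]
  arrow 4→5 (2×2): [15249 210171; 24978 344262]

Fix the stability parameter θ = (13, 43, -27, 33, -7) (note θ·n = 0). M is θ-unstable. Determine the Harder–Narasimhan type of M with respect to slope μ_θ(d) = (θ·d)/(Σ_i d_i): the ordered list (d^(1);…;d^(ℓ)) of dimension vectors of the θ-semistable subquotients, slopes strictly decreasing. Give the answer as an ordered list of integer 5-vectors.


Interval decomposition of M: I[1,3], I[3,3], I[3,4], I[3,5], I[5,5].
HN type (ℓ=5): μ^(1)=33; μ^(2)=13; μ^(3)=29/3; μ^(4)=-7; μ^(5)=-27

((0, 0, 0, 1, 0); (0, 0, 0, 1, 1); (1, 1, 1, 0, 0); (0, 0, 0, 0, 1); (0, 0, 3, 0, 0))


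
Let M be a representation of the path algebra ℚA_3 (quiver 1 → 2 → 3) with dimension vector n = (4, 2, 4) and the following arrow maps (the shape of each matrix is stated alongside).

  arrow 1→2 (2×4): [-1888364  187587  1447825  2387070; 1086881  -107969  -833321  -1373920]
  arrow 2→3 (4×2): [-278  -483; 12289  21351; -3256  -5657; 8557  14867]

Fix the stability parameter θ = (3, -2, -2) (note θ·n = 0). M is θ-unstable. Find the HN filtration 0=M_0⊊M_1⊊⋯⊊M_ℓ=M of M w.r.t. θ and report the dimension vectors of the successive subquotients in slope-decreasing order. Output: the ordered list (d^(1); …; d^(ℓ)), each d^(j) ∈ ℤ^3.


Barcode: M ≅ I[1,1]^2, I[1,3]^2, I[3,3]^2. HN layers by μ_θ (3 steps, strictly decreasing):
  μ^(1)=3; μ^(2)=-1/3; μ^(3)=-2

((2, 0, 0); (2, 2, 2); (0, 0, 2))


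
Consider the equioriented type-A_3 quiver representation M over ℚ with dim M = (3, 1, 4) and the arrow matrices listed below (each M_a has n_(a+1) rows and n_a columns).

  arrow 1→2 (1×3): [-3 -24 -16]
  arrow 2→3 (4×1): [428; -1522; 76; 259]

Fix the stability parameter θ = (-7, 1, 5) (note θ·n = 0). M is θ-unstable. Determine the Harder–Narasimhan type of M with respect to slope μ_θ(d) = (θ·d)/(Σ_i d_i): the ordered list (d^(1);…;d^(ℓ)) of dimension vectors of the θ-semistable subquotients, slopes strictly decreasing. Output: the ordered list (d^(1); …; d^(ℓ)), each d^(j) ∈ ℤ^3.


Barcode: M ≅ I[1,1]^2, I[1,3], I[3,3]^3. HN layers by μ_θ (3 steps, strictly decreasing):
  μ^(1)=5; μ^(2)=1; μ^(3)=-7

((0, 0, 4); (0, 1, 0); (3, 0, 0))


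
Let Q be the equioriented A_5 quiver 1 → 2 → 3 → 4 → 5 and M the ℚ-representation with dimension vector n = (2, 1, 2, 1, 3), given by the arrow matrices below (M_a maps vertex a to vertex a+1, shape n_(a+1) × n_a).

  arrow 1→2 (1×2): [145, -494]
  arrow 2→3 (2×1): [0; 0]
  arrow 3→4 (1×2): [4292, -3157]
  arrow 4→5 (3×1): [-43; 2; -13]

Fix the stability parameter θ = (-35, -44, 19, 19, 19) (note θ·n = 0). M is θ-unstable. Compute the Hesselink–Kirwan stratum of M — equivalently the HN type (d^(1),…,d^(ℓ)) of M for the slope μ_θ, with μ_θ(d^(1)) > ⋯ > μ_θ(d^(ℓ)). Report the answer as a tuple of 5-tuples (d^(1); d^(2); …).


Barcode: M ≅ I[1,1], I[1,2], I[3,3], I[3,5], I[5,5]^2. HN layers by μ_θ (3 steps, strictly decreasing):
  μ^(1)=19; μ^(2)=-35; μ^(3)=-79/2

((0, 0, 2, 1, 3); (1, 0, 0, 0, 0); (1, 1, 0, 0, 0))


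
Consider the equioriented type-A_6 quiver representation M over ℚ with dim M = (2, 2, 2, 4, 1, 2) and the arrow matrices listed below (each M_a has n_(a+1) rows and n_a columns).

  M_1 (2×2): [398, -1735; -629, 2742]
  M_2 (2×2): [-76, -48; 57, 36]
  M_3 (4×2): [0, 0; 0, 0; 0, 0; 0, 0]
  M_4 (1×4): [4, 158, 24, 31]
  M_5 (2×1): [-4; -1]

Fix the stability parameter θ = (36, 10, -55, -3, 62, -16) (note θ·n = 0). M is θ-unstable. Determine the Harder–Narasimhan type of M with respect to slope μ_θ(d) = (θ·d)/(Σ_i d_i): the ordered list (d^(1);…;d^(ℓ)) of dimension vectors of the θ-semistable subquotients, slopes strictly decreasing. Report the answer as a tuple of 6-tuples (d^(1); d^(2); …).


Barcode: M ≅ I[1,2], I[1,3], I[3,3], I[4,4]^3, I[4,6], I[6,6]. HN layers by μ_θ (4 steps, strictly decreasing):
  μ^(1)=23; μ^(2)=-3; μ^(3)=-16; μ^(4)=-55

((1, 1, 0, 0, 1, 1); (1, 1, 1, 4, 0, 0); (0, 0, 0, 0, 0, 1); (0, 0, 1, 0, 0, 0))


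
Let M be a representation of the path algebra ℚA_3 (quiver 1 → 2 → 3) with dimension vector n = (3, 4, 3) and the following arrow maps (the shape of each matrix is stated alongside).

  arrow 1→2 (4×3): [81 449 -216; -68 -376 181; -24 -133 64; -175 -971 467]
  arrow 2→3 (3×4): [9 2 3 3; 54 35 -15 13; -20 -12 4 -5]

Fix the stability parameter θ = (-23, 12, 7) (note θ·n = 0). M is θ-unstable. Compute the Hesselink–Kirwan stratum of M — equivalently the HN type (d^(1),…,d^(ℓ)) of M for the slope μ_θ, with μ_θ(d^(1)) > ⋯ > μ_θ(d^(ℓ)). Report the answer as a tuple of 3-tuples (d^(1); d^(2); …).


Barcode: M ≅ I[1,2], I[1,3]^2, I[2,3]. HN layers by μ_θ (3 steps, strictly decreasing):
  μ^(1)=12; μ^(2)=19/2; μ^(3)=-23

((0, 1, 0); (0, 3, 3); (3, 0, 0))


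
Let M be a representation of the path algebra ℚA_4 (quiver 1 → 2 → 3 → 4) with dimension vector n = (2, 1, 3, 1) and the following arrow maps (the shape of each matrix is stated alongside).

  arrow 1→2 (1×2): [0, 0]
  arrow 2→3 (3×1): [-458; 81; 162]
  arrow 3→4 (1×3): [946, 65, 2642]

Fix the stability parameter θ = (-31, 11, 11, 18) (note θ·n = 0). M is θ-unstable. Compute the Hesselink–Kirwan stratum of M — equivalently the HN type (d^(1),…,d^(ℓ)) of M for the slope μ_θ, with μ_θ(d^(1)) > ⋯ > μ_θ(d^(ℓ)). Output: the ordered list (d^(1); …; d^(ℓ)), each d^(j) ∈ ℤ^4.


Via rank(M_{q-1}∘⋯∘M_p): M ≅ I[1,1]^2, I[2,4], I[3,3]^2.
μ_θ-semistable layers: μ^(1)=18; μ^(2)=11; μ^(3)=-31

((0, 0, 0, 1); (0, 1, 3, 0); (2, 0, 0, 0))


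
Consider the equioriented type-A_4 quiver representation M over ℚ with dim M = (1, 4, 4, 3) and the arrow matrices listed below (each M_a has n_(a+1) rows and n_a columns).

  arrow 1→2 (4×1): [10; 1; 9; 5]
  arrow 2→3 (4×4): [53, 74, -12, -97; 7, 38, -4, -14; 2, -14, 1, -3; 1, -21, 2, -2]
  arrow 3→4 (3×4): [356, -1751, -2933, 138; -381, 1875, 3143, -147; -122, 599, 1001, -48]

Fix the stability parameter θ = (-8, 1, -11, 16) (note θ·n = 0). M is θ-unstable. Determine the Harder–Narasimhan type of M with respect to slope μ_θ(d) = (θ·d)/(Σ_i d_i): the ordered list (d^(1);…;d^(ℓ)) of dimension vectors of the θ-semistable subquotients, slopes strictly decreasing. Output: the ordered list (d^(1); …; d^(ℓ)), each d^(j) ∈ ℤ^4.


Interval decomposition of M: I[1,3], I[2,3], I[2,4]^2, I[4,4].
HN type (ℓ=3): μ^(1)=16; μ^(2)=-5; μ^(3)=-8

((0, 0, 0, 3); (0, 4, 4, 0); (1, 0, 0, 0))


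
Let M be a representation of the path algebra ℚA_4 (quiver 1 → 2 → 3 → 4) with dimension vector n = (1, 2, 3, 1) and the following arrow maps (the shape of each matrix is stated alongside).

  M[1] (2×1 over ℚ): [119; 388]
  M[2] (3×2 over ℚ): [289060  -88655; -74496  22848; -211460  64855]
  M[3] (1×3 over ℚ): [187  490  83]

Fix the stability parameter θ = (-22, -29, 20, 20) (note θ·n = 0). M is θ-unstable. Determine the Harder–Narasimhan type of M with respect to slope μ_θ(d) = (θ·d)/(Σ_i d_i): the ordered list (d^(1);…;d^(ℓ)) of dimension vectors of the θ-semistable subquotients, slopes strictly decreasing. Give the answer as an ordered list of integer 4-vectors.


Interval decomposition of M: I[1,2], I[2,3], I[3,3], I[3,4].
HN type (ℓ=3): μ^(1)=20; μ^(2)=-51/2; μ^(3)=-29

((0, 0, 3, 1); (1, 1, 0, 0); (0, 1, 0, 0))


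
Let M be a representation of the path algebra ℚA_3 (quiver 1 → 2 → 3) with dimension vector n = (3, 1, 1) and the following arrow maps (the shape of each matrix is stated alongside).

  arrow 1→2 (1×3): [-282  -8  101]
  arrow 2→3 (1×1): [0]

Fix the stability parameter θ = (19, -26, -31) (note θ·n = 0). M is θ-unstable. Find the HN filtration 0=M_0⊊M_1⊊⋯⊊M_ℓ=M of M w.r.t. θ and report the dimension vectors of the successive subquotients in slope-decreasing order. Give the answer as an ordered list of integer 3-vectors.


Via rank(M_{q-1}∘⋯∘M_p): M ≅ I[1,1]^2, I[1,2], I[3,3].
μ_θ-semistable layers: μ^(1)=19; μ^(2)=-7/2; μ^(3)=-31

((2, 0, 0); (1, 1, 0); (0, 0, 1))


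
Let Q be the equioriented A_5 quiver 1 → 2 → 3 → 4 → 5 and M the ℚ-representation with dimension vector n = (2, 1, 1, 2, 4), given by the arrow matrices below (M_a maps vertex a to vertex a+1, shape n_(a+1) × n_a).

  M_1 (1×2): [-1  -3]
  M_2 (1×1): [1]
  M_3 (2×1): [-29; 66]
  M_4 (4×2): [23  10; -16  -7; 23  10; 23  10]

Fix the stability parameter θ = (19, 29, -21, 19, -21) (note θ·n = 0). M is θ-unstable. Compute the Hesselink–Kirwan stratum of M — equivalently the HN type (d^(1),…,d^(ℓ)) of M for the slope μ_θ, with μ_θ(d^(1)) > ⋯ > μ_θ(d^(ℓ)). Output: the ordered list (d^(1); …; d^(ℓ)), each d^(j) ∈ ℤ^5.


Interval decomposition of M: I[1,1], I[1,5], I[4,5], I[5,5]^2.
HN type (ℓ=4): μ^(1)=19; μ^(2)=5; μ^(3)=-1; μ^(4)=-21

((1, 0, 0, 0, 0); (1, 1, 1, 1, 1); (0, 0, 0, 1, 1); (0, 0, 0, 0, 2))


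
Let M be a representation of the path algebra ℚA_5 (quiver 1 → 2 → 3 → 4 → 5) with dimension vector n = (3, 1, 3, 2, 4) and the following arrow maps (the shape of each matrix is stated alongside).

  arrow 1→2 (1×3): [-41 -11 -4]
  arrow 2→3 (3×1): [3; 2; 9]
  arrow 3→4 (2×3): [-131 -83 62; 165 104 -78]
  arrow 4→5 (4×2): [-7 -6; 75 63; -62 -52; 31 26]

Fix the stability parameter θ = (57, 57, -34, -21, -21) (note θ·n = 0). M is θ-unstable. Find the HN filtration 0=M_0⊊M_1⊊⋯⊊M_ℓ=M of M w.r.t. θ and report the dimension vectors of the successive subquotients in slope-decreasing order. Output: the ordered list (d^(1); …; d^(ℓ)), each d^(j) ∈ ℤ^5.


Barcode: M ≅ I[1,1]^2, I[1,5], I[3,3], I[3,5], I[5,5]^2. HN layers by μ_θ (4 steps, strictly decreasing):
  μ^(1)=57; μ^(2)=38/5; μ^(3)=-21; μ^(4)=-34

((2, 0, 0, 0, 0); (1, 1, 1, 1, 1); (0, 0, 0, 1, 3); (0, 0, 2, 0, 0))


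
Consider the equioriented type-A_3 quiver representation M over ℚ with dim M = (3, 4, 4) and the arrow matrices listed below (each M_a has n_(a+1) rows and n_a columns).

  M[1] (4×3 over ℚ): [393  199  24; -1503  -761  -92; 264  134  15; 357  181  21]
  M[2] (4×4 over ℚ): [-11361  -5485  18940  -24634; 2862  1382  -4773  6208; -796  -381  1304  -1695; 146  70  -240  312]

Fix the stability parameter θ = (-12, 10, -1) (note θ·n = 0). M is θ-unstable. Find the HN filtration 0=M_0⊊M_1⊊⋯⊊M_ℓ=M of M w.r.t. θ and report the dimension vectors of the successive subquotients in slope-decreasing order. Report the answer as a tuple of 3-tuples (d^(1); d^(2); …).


Via rank(M_{q-1}∘⋯∘M_p): M ≅ I[1,1], I[1,2], I[1,3], I[2,3]^2, I[3,3].
μ_θ-semistable layers: μ^(1)=10; μ^(2)=9/2; μ^(3)=-1; μ^(4)=-12

((0, 1, 0); (0, 3, 3); (0, 0, 1); (3, 0, 0))


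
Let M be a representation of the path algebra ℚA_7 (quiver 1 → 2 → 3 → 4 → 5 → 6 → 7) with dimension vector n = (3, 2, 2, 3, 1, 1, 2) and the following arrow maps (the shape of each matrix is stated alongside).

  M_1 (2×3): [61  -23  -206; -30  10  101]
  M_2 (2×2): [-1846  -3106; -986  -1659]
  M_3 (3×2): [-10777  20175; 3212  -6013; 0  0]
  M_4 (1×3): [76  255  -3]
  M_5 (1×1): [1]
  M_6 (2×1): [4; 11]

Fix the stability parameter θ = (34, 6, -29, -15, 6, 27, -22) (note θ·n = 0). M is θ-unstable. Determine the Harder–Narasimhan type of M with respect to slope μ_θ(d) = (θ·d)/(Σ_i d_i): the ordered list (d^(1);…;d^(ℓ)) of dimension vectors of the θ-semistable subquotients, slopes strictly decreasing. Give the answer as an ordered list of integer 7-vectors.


Interval decomposition of M: I[1,1], I[1,4], I[1,7], I[4,4], I[7,7].
HN type (ℓ=5): μ^(1)=34; μ^(2)=11/3; μ^(3)=-1; μ^(4)=-15; μ^(5)=-22

((1, 0, 0, 0, 0, 0, 0); (0, 0, 0, 0, 1, 1, 1); (2, 2, 2, 2, 0, 0, 0); (0, 0, 0, 1, 0, 0, 0); (0, 0, 0, 0, 0, 0, 1))


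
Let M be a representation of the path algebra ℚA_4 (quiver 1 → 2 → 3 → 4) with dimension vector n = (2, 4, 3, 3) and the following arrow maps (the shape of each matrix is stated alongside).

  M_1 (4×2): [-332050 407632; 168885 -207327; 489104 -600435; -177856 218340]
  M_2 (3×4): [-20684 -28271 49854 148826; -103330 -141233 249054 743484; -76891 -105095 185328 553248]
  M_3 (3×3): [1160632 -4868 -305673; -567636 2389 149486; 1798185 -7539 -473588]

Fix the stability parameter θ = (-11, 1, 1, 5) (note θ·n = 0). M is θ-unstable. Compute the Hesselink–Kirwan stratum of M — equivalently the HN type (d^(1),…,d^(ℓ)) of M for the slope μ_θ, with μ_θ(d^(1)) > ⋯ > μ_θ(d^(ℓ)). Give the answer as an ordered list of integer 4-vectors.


Via rank(M_{q-1}∘⋯∘M_p): M ≅ I[1,4]^2, I[2,2], I[2,4].
μ_θ-semistable layers: μ^(1)=5; μ^(2)=1; μ^(3)=-11

((0, 0, 0, 3); (0, 4, 3, 0); (2, 0, 0, 0))


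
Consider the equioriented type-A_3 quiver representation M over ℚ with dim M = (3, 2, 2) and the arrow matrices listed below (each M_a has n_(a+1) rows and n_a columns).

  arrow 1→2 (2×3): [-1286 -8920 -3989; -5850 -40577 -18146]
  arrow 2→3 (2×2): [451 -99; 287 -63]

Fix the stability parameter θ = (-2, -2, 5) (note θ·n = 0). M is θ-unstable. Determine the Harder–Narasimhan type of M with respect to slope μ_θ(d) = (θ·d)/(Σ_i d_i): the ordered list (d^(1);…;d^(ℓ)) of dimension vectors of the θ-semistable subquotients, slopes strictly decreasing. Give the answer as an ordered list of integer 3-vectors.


Barcode: M ≅ I[1,1], I[1,2], I[1,3], I[3,3]. HN layers by μ_θ (2 steps, strictly decreasing):
  μ^(1)=5; μ^(2)=-2

((0, 0, 2); (3, 2, 0))


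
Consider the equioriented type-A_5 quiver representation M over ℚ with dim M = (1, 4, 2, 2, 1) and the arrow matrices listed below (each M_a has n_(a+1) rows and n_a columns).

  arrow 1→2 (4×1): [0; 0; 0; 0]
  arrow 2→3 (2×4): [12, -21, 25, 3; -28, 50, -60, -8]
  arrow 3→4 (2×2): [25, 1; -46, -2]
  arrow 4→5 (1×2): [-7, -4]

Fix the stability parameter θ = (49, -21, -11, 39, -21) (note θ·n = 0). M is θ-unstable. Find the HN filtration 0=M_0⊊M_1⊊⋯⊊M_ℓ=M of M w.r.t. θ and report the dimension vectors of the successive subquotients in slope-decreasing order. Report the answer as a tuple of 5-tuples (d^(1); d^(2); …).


Barcode: M ≅ I[1,1], I[2,2]^2, I[2,4], I[2,5]. HN layers by μ_θ (5 steps, strictly decreasing):
  μ^(1)=49; μ^(2)=39; μ^(3)=9; μ^(4)=-11; μ^(5)=-21

((1, 0, 0, 0, 0); (0, 0, 0, 1, 0); (0, 0, 0, 1, 1); (0, 0, 2, 0, 0); (0, 4, 0, 0, 0))


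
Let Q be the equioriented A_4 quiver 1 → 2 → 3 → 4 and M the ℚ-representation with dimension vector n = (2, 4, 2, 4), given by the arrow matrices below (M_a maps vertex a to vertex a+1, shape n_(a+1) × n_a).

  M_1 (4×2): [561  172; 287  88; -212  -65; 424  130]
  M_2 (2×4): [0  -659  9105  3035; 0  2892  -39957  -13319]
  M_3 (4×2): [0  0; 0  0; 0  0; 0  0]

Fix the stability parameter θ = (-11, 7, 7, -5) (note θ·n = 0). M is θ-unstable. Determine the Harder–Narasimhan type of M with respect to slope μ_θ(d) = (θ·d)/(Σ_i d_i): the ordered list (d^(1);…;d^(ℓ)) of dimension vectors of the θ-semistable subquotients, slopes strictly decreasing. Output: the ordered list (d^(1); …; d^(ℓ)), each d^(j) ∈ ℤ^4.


Barcode: M ≅ I[1,3]^2, I[2,2]^2, I[4,4]^4. HN layers by μ_θ (3 steps, strictly decreasing):
  μ^(1)=7; μ^(2)=-5; μ^(3)=-11

((0, 4, 2, 0); (0, 0, 0, 4); (2, 0, 0, 0))


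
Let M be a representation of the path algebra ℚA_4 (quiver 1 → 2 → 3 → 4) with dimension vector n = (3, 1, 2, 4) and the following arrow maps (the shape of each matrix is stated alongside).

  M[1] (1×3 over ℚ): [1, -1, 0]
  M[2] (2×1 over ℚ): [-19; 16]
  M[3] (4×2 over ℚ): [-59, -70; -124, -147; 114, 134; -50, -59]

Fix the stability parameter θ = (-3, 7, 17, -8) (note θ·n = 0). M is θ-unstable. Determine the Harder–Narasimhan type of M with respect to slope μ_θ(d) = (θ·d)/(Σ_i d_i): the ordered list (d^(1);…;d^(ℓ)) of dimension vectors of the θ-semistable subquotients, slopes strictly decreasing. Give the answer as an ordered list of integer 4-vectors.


Via rank(M_{q-1}∘⋯∘M_p): M ≅ I[1,1]^2, I[1,4], I[3,4], I[4,4]^2.
μ_θ-semistable layers: μ^(1)=16/3; μ^(2)=9/2; μ^(3)=-3; μ^(4)=-8

((0, 1, 1, 1); (0, 0, 1, 1); (3, 0, 0, 0); (0, 0, 0, 2))


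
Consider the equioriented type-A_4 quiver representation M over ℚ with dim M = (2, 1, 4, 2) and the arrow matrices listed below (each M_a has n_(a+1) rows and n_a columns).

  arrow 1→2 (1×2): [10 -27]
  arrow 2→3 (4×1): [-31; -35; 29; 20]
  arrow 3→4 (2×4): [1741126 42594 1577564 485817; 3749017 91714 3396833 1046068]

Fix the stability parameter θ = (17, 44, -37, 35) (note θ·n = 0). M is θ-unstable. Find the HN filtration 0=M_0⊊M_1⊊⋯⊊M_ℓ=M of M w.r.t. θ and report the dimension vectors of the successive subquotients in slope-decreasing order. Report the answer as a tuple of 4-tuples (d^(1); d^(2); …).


Interval decomposition of M: I[1,1], I[1,3], I[3,3], I[3,4]^2.
HN type (ℓ=4): μ^(1)=35; μ^(2)=17; μ^(3)=8; μ^(4)=-37

((0, 0, 0, 2); (1, 0, 0, 0); (1, 1, 1, 0); (0, 0, 3, 0))


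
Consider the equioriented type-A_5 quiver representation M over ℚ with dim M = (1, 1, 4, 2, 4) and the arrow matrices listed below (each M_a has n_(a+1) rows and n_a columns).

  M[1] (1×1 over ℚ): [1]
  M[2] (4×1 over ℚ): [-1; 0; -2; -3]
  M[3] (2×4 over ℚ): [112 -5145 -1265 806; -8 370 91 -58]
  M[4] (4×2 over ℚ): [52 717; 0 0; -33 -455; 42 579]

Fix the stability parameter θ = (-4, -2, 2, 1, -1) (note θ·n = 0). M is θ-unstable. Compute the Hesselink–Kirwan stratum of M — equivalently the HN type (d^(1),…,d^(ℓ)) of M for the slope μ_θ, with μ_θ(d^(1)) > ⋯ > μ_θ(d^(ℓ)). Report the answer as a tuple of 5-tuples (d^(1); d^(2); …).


Via rank(M_{q-1}∘⋯∘M_p): M ≅ I[1,3], I[3,3], I[3,5]^2, I[5,5]^2.
μ_θ-semistable layers: μ^(1)=2; μ^(2)=2/3; μ^(3)=-1; μ^(4)=-2; μ^(5)=-4

((0, 0, 2, 0, 0); (0, 0, 2, 2, 2); (0, 0, 0, 0, 2); (0, 1, 0, 0, 0); (1, 0, 0, 0, 0))


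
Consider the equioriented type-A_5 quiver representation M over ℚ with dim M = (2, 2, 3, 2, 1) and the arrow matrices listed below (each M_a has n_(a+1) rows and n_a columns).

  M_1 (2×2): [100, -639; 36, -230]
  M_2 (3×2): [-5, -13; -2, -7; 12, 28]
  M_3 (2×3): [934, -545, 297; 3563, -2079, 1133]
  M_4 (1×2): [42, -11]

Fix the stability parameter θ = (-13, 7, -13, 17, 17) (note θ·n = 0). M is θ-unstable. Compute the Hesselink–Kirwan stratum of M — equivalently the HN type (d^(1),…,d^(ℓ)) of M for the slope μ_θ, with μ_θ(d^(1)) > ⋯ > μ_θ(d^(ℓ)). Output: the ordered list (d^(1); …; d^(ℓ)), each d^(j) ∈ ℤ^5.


Barcode: M ≅ I[1,4], I[1,5], I[3,3]. HN layers by μ_θ (3 steps, strictly decreasing):
  μ^(1)=17; μ^(2)=-3; μ^(3)=-13

((0, 0, 0, 2, 1); (0, 2, 2, 0, 0); (2, 0, 1, 0, 0))


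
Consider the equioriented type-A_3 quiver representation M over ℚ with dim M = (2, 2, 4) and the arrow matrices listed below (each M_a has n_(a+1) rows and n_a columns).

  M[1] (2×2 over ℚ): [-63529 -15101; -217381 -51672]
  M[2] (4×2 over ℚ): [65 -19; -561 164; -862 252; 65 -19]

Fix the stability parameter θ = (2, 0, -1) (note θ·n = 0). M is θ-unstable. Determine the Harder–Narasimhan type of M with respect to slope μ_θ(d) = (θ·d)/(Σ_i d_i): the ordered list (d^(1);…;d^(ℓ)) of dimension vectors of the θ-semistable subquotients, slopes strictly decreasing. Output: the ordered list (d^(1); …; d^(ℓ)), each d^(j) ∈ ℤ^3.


Via rank(M_{q-1}∘⋯∘M_p): M ≅ I[1,3]^2, I[3,3]^2.
μ_θ-semistable layers: μ^(1)=1/3; μ^(2)=-1

((2, 2, 2); (0, 0, 2))


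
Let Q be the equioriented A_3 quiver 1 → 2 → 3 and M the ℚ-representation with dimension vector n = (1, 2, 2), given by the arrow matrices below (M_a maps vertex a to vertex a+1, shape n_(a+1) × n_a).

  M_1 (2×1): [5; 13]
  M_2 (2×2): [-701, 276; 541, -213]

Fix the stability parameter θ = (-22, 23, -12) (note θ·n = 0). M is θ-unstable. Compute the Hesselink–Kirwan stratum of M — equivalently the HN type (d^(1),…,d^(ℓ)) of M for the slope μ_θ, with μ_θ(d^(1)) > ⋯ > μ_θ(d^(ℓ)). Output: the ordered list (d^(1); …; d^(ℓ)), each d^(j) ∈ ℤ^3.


Interval decomposition of M: I[1,3], I[2,3].
HN type (ℓ=2): μ^(1)=11/2; μ^(2)=-22

((0, 2, 2); (1, 0, 0))


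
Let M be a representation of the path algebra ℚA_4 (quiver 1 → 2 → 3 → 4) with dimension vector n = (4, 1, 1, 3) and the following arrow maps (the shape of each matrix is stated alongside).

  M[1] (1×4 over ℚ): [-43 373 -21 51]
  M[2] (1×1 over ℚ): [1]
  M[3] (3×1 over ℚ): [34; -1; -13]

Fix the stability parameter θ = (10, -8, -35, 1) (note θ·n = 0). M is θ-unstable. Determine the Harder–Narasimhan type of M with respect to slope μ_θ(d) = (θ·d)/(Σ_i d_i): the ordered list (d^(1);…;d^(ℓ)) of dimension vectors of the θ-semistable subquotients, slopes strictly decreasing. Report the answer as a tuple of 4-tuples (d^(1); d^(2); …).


Via rank(M_{q-1}∘⋯∘M_p): M ≅ I[1,1]^3, I[1,4], I[4,4]^2.
μ_θ-semistable layers: μ^(1)=10; μ^(2)=1; μ^(3)=-11

((3, 0, 0, 0); (0, 0, 0, 3); (1, 1, 1, 0))


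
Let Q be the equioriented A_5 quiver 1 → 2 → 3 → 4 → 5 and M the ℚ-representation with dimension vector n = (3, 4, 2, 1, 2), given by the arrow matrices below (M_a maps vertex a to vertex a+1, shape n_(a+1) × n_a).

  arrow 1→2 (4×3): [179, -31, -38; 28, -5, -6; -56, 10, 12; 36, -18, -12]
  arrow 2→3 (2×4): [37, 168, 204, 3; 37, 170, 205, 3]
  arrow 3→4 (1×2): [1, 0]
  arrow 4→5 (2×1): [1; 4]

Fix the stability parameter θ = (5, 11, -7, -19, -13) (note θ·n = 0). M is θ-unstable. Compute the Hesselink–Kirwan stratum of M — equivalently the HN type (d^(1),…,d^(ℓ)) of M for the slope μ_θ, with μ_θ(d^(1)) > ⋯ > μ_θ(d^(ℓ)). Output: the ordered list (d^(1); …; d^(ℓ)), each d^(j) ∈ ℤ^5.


Barcode: M ≅ I[1,1], I[1,2], I[1,5], I[2,2], I[2,3], I[5,5]. HN layers by μ_θ (5 steps, strictly decreasing):
  μ^(1)=11; μ^(2)=5; μ^(3)=2; μ^(4)=-23/5; μ^(5)=-13

((0, 2, 0, 0, 0); (2, 0, 0, 0, 0); (0, 1, 1, 0, 0); (1, 1, 1, 1, 1); (0, 0, 0, 0, 1))


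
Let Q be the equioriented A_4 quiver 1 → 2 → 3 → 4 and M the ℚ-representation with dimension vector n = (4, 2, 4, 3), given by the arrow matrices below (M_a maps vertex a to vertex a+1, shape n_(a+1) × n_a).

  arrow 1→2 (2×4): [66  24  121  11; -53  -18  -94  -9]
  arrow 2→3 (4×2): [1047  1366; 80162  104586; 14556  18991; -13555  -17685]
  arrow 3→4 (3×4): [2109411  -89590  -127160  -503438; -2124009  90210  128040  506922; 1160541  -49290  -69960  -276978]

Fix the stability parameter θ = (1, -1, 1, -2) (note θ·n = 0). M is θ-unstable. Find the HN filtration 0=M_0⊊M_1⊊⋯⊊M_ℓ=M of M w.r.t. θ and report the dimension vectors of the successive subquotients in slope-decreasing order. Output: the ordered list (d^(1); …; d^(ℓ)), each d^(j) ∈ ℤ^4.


Barcode: M ≅ I[1,1]^2, I[1,3], I[1,4], I[3,3]^2, I[4,4]^2. HN layers by μ_θ (4 steps, strictly decreasing):
  μ^(1)=1; μ^(2)=0; μ^(3)=-1/4; μ^(4)=-2

((2, 0, 3, 0); (1, 1, 0, 0); (1, 1, 1, 1); (0, 0, 0, 2))


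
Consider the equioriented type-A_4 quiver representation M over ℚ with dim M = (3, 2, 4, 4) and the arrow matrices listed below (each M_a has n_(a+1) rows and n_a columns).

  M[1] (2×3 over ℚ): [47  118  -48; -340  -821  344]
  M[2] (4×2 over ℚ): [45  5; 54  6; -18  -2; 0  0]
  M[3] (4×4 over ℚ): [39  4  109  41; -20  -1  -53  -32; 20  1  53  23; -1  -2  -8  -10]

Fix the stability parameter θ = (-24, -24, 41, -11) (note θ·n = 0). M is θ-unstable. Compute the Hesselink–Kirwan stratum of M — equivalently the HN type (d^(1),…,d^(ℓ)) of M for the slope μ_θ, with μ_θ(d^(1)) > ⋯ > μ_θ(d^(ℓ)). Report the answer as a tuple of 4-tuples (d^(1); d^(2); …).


Via rank(M_{q-1}∘⋯∘M_p): M ≅ I[1,1], I[1,2], I[1,4], I[3,4]^3.
μ_θ-semistable layers: μ^(1)=15; μ^(2)=-24

((0, 0, 4, 4); (3, 2, 0, 0))


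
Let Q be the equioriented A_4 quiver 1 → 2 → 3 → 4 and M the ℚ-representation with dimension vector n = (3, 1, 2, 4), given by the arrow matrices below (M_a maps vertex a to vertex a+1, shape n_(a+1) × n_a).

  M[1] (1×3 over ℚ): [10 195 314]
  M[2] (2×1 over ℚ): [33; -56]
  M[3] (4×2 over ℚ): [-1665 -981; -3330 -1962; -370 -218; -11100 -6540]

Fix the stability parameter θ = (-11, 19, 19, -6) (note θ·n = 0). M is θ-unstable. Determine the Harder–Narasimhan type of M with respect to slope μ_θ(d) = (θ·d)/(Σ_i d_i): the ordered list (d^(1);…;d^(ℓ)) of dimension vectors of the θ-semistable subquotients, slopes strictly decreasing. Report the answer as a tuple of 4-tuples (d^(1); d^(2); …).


Barcode: M ≅ I[1,1]^2, I[1,4], I[3,3], I[4,4]^3. HN layers by μ_θ (4 steps, strictly decreasing):
  μ^(1)=19; μ^(2)=32/3; μ^(3)=-6; μ^(4)=-11

((0, 0, 1, 0); (0, 1, 1, 1); (0, 0, 0, 3); (3, 0, 0, 0))


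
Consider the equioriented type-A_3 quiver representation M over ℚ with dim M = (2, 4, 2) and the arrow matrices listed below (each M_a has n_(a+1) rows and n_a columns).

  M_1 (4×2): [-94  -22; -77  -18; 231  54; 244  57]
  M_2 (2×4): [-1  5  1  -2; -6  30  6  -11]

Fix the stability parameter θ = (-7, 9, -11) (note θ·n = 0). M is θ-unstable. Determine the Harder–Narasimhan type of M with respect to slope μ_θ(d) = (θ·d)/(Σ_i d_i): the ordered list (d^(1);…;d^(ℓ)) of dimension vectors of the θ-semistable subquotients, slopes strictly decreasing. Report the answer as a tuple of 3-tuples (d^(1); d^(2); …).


Via rank(M_{q-1}∘⋯∘M_p): M ≅ I[1,3]^2, I[2,2]^2.
μ_θ-semistable layers: μ^(1)=9; μ^(2)=-1; μ^(3)=-7

((0, 2, 0); (0, 2, 2); (2, 0, 0))


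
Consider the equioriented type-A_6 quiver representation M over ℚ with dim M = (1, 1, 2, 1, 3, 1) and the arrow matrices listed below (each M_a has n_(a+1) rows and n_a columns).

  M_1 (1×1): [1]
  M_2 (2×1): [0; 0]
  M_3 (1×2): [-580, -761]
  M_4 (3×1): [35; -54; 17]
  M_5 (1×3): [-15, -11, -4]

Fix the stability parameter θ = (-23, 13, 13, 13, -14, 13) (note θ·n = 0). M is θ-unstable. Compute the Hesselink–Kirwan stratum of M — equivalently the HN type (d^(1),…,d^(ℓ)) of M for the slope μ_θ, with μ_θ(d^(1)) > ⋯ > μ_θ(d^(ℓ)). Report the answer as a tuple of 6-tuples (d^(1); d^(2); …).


Interval decomposition of M: I[1,2], I[3,3], I[3,6], I[5,5]^2.
HN type (ℓ=4): μ^(1)=13; μ^(2)=4; μ^(3)=-14; μ^(4)=-23

((0, 1, 1, 0, 0, 1); (0, 0, 1, 1, 1, 0); (0, 0, 0, 0, 2, 0); (1, 0, 0, 0, 0, 0))


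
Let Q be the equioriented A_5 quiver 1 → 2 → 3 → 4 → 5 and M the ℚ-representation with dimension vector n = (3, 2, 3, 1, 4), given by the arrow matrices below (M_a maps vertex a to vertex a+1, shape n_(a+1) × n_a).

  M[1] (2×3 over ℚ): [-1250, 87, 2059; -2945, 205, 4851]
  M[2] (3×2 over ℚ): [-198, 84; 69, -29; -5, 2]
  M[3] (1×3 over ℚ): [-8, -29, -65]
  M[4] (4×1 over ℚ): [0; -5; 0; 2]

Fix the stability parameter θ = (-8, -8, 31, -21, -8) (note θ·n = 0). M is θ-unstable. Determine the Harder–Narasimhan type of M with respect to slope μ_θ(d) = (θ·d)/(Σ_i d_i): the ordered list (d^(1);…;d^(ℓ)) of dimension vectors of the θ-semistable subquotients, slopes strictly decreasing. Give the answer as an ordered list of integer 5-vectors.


Via rank(M_{q-1}∘⋯∘M_p): M ≅ I[1,1], I[1,3], I[1,5], I[3,3], I[5,5]^3.
μ_θ-semistable layers: μ^(1)=31; μ^(2)=2/3; μ^(3)=-8

((0, 0, 2, 0, 0); (0, 0, 1, 1, 1); (3, 2, 0, 0, 3))


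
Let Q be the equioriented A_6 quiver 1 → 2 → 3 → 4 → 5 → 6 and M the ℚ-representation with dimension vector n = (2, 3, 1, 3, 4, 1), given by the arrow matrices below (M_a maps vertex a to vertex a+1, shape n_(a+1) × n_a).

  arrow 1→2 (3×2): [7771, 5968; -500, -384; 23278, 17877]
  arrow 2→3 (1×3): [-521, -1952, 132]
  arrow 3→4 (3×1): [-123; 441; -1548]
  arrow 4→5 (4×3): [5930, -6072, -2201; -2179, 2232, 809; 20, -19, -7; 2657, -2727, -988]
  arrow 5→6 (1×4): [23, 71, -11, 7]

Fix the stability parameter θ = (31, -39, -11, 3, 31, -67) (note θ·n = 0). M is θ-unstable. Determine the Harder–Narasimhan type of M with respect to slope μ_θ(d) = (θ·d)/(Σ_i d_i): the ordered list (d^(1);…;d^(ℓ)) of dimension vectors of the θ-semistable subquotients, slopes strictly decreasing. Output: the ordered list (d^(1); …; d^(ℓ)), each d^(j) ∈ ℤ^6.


Via rank(M_{q-1}∘⋯∘M_p): M ≅ I[1,2], I[1,5], I[2,2], I[4,5], I[4,6], I[5,5].
μ_θ-semistable layers: μ^(1)=31; μ^(2)=3; μ^(3)=-4; μ^(4)=-19/3; μ^(5)=-11; μ^(6)=-39

((0, 0, 0, 0, 3, 0); (0, 0, 0, 2, 0, 0); (1, 1, 0, 0, 0, 0); (1, 1, 1, 0, 0, 0); (0, 0, 0, 1, 1, 1); (0, 1, 0, 0, 0, 0))


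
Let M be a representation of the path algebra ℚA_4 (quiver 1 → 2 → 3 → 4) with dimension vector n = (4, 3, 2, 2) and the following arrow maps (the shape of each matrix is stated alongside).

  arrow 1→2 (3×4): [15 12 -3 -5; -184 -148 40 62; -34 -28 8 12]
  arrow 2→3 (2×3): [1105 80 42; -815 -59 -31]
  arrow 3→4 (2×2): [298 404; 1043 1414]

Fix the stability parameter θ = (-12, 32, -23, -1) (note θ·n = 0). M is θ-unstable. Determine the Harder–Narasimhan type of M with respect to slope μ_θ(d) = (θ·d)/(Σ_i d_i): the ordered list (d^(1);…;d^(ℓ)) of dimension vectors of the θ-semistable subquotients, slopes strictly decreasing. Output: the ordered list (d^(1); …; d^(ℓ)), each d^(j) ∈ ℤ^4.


Via rank(M_{q-1}∘⋯∘M_p): M ≅ I[1,1], I[1,2], I[1,3], I[1,4], I[4,4].
μ_θ-semistable layers: μ^(1)=32; μ^(2)=9/2; μ^(3)=8/3; μ^(4)=-1; μ^(5)=-12

((0, 1, 0, 0); (0, 1, 1, 0); (0, 1, 1, 1); (0, 0, 0, 1); (4, 0, 0, 0))
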